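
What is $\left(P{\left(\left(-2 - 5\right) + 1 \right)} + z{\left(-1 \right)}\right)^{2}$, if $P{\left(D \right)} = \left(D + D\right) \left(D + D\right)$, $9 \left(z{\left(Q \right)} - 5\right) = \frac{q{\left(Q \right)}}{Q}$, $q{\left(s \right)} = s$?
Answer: $\frac{1800964}{81} \approx 22234.0$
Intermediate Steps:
$z{\left(Q \right)} = \frac{46}{9}$ ($z{\left(Q \right)} = 5 + \frac{Q \frac{1}{Q}}{9} = 5 + \frac{1}{9} \cdot 1 = 5 + \frac{1}{9} = \frac{46}{9}$)
$P{\left(D \right)} = 4 D^{2}$ ($P{\left(D \right)} = 2 D 2 D = 4 D^{2}$)
$\left(P{\left(\left(-2 - 5\right) + 1 \right)} + z{\left(-1 \right)}\right)^{2} = \left(4 \left(\left(-2 - 5\right) + 1\right)^{2} + \frac{46}{9}\right)^{2} = \left(4 \left(-7 + 1\right)^{2} + \frac{46}{9}\right)^{2} = \left(4 \left(-6\right)^{2} + \frac{46}{9}\right)^{2} = \left(4 \cdot 36 + \frac{46}{9}\right)^{2} = \left(144 + \frac{46}{9}\right)^{2} = \left(\frac{1342}{9}\right)^{2} = \frac{1800964}{81}$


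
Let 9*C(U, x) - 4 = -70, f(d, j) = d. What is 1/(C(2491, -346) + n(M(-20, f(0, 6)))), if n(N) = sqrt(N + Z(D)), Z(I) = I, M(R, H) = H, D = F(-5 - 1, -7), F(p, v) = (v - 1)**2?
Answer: 3/2 ≈ 1.5000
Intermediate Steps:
F(p, v) = (-1 + v)**2
D = 64 (D = (-1 - 7)**2 = (-8)**2 = 64)
C(U, x) = -22/3 (C(U, x) = 4/9 + (1/9)*(-70) = 4/9 - 70/9 = -22/3)
n(N) = sqrt(64 + N) (n(N) = sqrt(N + 64) = sqrt(64 + N))
1/(C(2491, -346) + n(M(-20, f(0, 6)))) = 1/(-22/3 + sqrt(64 + 0)) = 1/(-22/3 + sqrt(64)) = 1/(-22/3 + 8) = 1/(2/3) = 3/2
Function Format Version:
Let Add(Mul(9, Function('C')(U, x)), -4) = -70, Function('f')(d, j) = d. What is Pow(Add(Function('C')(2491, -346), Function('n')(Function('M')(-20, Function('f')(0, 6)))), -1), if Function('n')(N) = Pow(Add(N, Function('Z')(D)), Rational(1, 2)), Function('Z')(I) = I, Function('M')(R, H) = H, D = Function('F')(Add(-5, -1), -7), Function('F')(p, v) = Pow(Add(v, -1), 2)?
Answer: Rational(3, 2) ≈ 1.5000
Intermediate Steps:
Function('F')(p, v) = Pow(Add(-1, v), 2)
D = 64 (D = Pow(Add(-1, -7), 2) = Pow(-8, 2) = 64)
Function('C')(U, x) = Rational(-22, 3) (Function('C')(U, x) = Add(Rational(4, 9), Mul(Rational(1, 9), -70)) = Add(Rational(4, 9), Rational(-70, 9)) = Rational(-22, 3))
Function('n')(N) = Pow(Add(64, N), Rational(1, 2)) (Function('n')(N) = Pow(Add(N, 64), Rational(1, 2)) = Pow(Add(64, N), Rational(1, 2)))
Pow(Add(Function('C')(2491, -346), Function('n')(Function('M')(-20, Function('f')(0, 6)))), -1) = Pow(Add(Rational(-22, 3), Pow(Add(64, 0), Rational(1, 2))), -1) = Pow(Add(Rational(-22, 3), Pow(64, Rational(1, 2))), -1) = Pow(Add(Rational(-22, 3), 8), -1) = Pow(Rational(2, 3), -1) = Rational(3, 2)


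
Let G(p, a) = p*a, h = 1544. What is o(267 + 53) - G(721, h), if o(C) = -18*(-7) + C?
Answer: -1112778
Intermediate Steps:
o(C) = 126 + C
G(p, a) = a*p
o(267 + 53) - G(721, h) = (126 + (267 + 53)) - 1544*721 = (126 + 320) - 1*1113224 = 446 - 1113224 = -1112778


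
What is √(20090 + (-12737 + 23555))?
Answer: 2*√7727 ≈ 175.81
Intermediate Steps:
√(20090 + (-12737 + 23555)) = √(20090 + 10818) = √30908 = 2*√7727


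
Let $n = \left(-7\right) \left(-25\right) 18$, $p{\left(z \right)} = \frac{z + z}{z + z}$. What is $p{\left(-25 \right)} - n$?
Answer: $-3149$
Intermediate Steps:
$p{\left(z \right)} = 1$ ($p{\left(z \right)} = \frac{2 z}{2 z} = 2 z \frac{1}{2 z} = 1$)
$n = 3150$ ($n = 175 \cdot 18 = 3150$)
$p{\left(-25 \right)} - n = 1 - 3150 = -3149$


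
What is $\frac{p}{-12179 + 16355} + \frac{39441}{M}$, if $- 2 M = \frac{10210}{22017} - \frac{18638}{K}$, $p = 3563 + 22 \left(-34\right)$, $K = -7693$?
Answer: $- \frac{6974154731559469}{255204952272} \approx -27328.0$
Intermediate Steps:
$p = 2815$ ($p = 3563 - 748 = 2815$)
$M = - \frac{244449188}{169376781}$ ($M = - \frac{\frac{10210}{22017} - \frac{18638}{-7693}}{2} = - \frac{10210 \cdot \frac{1}{22017} - - \frac{18638}{7693}}{2} = - \frac{\frac{10210}{22017} + \frac{18638}{7693}}{2} = \left(- \frac{1}{2}\right) \frac{488898376}{169376781} = - \frac{244449188}{169376781} \approx -1.4432$)
$\frac{p}{-12179 + 16355} + \frac{39441}{M} = \frac{2815}{-12179 + 16355} + \frac{39441}{- \frac{244449188}{169376781}} = \frac{2815}{4176} + 39441 \left(- \frac{169376781}{244449188}\right) = 2815 \cdot \frac{1}{4176} - \frac{6680389619421}{244449188} = \frac{2815}{4176} - \frac{6680389619421}{244449188} = - \frac{6974154731559469}{255204952272}$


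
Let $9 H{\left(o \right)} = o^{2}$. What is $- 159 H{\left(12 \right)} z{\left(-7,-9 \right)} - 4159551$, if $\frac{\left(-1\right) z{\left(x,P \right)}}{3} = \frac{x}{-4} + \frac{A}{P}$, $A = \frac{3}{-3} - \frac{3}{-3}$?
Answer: $-4146195$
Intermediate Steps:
$H{\left(o \right)} = \frac{o^{2}}{9}$
$A = 0$ ($A = 3 \left(- \frac{1}{3}\right) - -1 = -1 + 1 = 0$)
$z{\left(x,P \right)} = \frac{3 x}{4}$ ($z{\left(x,P \right)} = - 3 \left(\frac{x}{-4} + \frac{0}{P}\right) = - 3 \left(x \left(- \frac{1}{4}\right) + 0\right) = - 3 \left(- \frac{x}{4} + 0\right) = - 3 \left(- \frac{x}{4}\right) = \frac{3 x}{4}$)
$- 159 H{\left(12 \right)} z{\left(-7,-9 \right)} - 4159551 = - 159 \frac{12^{2}}{9} \cdot \frac{3}{4} \left(-7\right) - 4159551 = - 159 \cdot \frac{1}{9} \cdot 144 \left(- \frac{21}{4}\right) - 4159551 = \left(-159\right) 16 \left(- \frac{21}{4}\right) - 4159551 = \left(-2544\right) \left(- \frac{21}{4}\right) - 4159551 = 13356 - 4159551 = -4146195$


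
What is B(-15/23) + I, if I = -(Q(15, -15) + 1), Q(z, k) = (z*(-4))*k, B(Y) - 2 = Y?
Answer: -20692/23 ≈ -899.65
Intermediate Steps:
B(Y) = 2 + Y
Q(z, k) = -4*k*z (Q(z, k) = (-4*z)*k = -4*k*z)
I = -901 (I = -(-4*(-15)*15 + 1) = -(900 + 1) = -1*901 = -901)
B(-15/23) + I = (2 - 15/23) - 901 = 31/23 - 901 = -20692/23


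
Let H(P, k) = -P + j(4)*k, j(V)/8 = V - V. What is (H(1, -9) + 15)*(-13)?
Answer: -182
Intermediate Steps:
j(V) = 0 (j(V) = 8*(V - V) = 8*0 = 0)
H(P, k) = -P (H(P, k) = -P + 0*k = -P + 0 = -P)
(H(1, -9) + 15)*(-13) = (-1*1 + 15)*(-13) = (-1 + 15)*(-13) = 14*(-13) = -182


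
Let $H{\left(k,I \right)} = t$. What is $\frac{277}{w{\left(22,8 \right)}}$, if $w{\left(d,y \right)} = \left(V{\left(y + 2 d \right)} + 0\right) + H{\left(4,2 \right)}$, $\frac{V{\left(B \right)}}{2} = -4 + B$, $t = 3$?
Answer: $\frac{277}{99} \approx 2.798$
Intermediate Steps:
$H{\left(k,I \right)} = 3$
$V{\left(B \right)} = -8 + 2 B$ ($V{\left(B \right)} = 2 \left(-4 + B\right) = -8 + 2 B$)
$w{\left(d,y \right)} = -5 + 2 y + 4 d$ ($w{\left(d,y \right)} = \left(\left(-8 + 2 \left(y + 2 d\right)\right) + 0\right) + 3 = \left(\left(-8 + \left(2 y + 4 d\right)\right) + 0\right) + 3 = \left(\left(-8 + 2 y + 4 d\right) + 0\right) + 3 = \left(-8 + 2 y + 4 d\right) + 3 = -5 + 2 y + 4 d$)
$\frac{277}{w{\left(22,8 \right)}} = \frac{277}{-5 + 2 \cdot 8 + 4 \cdot 22} = \frac{277}{-5 + 16 + 88} = \frac{277}{99}$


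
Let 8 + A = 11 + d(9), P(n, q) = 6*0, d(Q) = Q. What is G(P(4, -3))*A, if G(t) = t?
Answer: 0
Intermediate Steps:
P(n, q) = 0
A = 12 (A = -8 + (11 + 9) = -8 + 20 = 12)
G(P(4, -3))*A = 0*12 = 0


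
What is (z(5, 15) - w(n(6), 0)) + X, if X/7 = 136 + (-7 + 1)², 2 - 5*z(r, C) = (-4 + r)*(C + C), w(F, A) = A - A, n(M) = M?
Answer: 5992/5 ≈ 1198.4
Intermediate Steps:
w(F, A) = 0
z(r, C) = ⅖ - 2*C*(-4 + r)/5 (z(r, C) = ⅖ - (-4 + r)*(C + C)/5 = ⅖ - (-4 + r)*2*C/5 = ⅖ - 2*C*(-4 + r)/5)
X = 1204 (X = 7*(136 + (-7 + 1)²) = 7*(136 + (-6)²) = 7*(136 + 36) = 7*172 = 1204)
(z(5, 15) - w(n(6), 0)) + X = ((⅖ + (8/5)*15 - ⅖*15*5) - 1*0) + 1204 = ((⅖ + 24 - 30) + 0) + 1204 = (-28/5 + 0) + 1204 = -28/5 + 1204 = 5992/5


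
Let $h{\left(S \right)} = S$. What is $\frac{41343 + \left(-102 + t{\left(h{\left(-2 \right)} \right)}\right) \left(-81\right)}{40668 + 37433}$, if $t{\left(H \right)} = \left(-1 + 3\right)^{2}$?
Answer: $\frac{49281}{78101} \approx 0.63099$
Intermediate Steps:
$t{\left(H \right)} = 4$ ($t{\left(H \right)} = 2^{2} = 4$)
$\frac{41343 + \left(-102 + t{\left(h{\left(-2 \right)} \right)}\right) \left(-81\right)}{40668 + 37433} = \frac{41343 + \left(-102 + 4\right) \left(-81\right)}{40668 + 37433} = \frac{41343 - -7938}{78101} = \left(41343 + 7938\right) \frac{1}{78101} = 49281 \cdot \frac{1}{78101} = \frac{49281}{78101}$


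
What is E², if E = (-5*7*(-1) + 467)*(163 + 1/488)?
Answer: 398632969982025/59536 ≈ 6.6957e+9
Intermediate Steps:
E = 19965795/244 (E = (-35*(-1) + 467)*(163 + 1/488) = (35 + 467)*(79545/488) = 502*(79545/488) = 19965795/244 ≈ 81827.)
E² = (19965795/244)² = 398632969982025/59536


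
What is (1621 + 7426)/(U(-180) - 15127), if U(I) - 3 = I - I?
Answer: -9047/15124 ≈ -0.59819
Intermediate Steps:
U(I) = 3 (U(I) = 3 + (I - I) = 3 + 0 = 3)
(1621 + 7426)/(U(-180) - 15127) = (1621 + 7426)/(3 - 15127) = 9047/(-15124) = 9047*(-1/15124) = -9047/15124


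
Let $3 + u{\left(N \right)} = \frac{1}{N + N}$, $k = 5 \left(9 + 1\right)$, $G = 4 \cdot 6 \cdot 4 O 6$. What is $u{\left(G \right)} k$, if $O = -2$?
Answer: $- \frac{172825}{1152} \approx -150.02$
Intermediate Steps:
$G = -1152$ ($G = 4 \cdot 6 \cdot 4 \left(-2\right) 6 = 4 \cdot 24 \left(-2\right) 6 = 4 \left(-48\right) 6 = \left(-192\right) 6 = -1152$)
$k = 50$ ($k = 5 \cdot 10 = 50$)
$u{\left(N \right)} = -3 + \frac{1}{2 N}$ ($u{\left(N \right)} = -3 + \frac{1}{N + N} = -3 + \frac{1}{2 N}$)
$u{\left(G \right)} k = \left(-3 + \frac{1}{2 \left(-1152\right)}\right) 50 = \left(-3 + \frac{1}{2} \left(- \frac{1}{1152}\right)\right) 50 = \left(-3 - \frac{1}{2304}\right) 50 = \left(- \frac{6913}{2304}\right) 50 = - \frac{172825}{1152}$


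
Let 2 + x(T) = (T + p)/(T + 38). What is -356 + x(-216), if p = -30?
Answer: -31739/89 ≈ -356.62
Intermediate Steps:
x(T) = -2 + (-30 + T)/(38 + T) (x(T) = -2 + (T - 30)/(T + 38) = -2 + (-30 + T)/(38 + T))
-356 + x(-216) = -356 + (-106 - 1*(-216))/(38 - 216) = -356 + (-106 + 216)/(-178) = -356 - 1/178*110 = -356 - 55/89 = -31739/89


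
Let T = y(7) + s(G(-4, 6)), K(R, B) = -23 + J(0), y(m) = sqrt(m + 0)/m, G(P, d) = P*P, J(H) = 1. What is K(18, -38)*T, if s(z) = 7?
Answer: -154 - 22*sqrt(7)/7 ≈ -162.32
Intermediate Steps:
G(P, d) = P**2
y(m) = 1/sqrt(m) (y(m) = sqrt(m)/m = 1/sqrt(m))
K(R, B) = -22 (K(R, B) = -23 + 1 = -22)
T = 7 + sqrt(7)/7 (T = 1/sqrt(7) + 7 = sqrt(7)/7 + 7 = 7 + sqrt(7)/7 ≈ 7.3780)
K(18, -38)*T = -22*(7 + sqrt(7)/7) = -154 - 22*sqrt(7)/7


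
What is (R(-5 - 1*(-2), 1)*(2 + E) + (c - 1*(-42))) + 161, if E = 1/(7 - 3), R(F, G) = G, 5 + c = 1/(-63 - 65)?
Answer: 25631/128 ≈ 200.24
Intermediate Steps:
c = -641/128 (c = -5 + 1/(-63 - 65) = -5 + 1/(-128) = -5 - 1/128 = -641/128 ≈ -5.0078)
E = ¼ (E = 1/4 = ¼ ≈ 0.25000)
(R(-5 - 1*(-2), 1)*(2 + E) + (c - 1*(-42))) + 161 = (1*(2 + ¼) + (-641/128 - 1*(-42))) + 161 = (1*(9/4) + (-641/128 + 42)) + 161 = (9/4 + 4735/128) + 161 = 5023/128 + 161 = 25631/128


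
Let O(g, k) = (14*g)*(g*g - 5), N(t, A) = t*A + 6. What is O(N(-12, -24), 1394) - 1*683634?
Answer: 355066362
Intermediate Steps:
N(t, A) = 6 + A*t (N(t, A) = A*t + 6 = 6 + A*t)
O(g, k) = 14*g*(-5 + g²) (O(g, k) = (14*g)*(g² - 5) = (14*g)*(-5 + g²) = 14*g*(-5 + g²))
O(N(-12, -24), 1394) - 1*683634 = 14*(6 - 24*(-12))*(-5 + (6 - 24*(-12))²) - 1*683634 = 14*(6 + 288)*(-5 + (6 + 288)²) - 683634 = 14*294*(-5 + 294²) - 683634 = 14*294*(-5 + 86436) - 683634 = 14*294*86431 - 683634 = 355749996 - 683634 = 355066362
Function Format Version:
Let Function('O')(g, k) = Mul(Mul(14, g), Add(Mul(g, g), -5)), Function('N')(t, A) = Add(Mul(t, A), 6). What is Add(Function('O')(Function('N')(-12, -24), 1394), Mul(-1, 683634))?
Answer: 355066362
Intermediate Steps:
Function('N')(t, A) = Add(6, Mul(A, t)) (Function('N')(t, A) = Add(Mul(A, t), 6) = Add(6, Mul(A, t)))
Function('O')(g, k) = Mul(14, g, Add(-5, Pow(g, 2))) (Function('O')(g, k) = Mul(Mul(14, g), Add(Pow(g, 2), -5)) = Mul(Mul(14, g), Add(-5, Pow(g, 2))) = Mul(14, g, Add(-5, Pow(g, 2))))
Add(Function('O')(Function('N')(-12, -24), 1394), Mul(-1, 683634)) = Add(Mul(14, Add(6, Mul(-24, -12)), Add(-5, Pow(Add(6, Mul(-24, -12)), 2))), Mul(-1, 683634)) = Add(Mul(14, Add(6, 288), Add(-5, Pow(Add(6, 288), 2))), -683634) = Add(Mul(14, 294, Add(-5, Pow(294, 2))), -683634) = Add(Mul(14, 294, Add(-5, 86436)), -683634) = Add(Mul(14, 294, 86431), -683634) = Add(355749996, -683634) = 355066362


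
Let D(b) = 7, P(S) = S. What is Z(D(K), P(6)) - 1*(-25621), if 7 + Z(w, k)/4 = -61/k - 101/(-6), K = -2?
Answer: 76859/3 ≈ 25620.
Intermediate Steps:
Z(w, k) = 118/3 - 244/k (Z(w, k) = -28 + 4*(-61/k - 101/(-6)) = -28 + 4*(-61/k - 101*(-⅙)) = -28 + 4*(-61/k + 101/6) = -28 + 4*(101/6 - 61/k) = -28 + (202/3 - 244/k) = 118/3 - 244/k)
Z(D(K), P(6)) - 1*(-25621) = (118/3 - 244/6) - 1*(-25621) = (118/3 - 244*⅙) + 25621 = (118/3 - 122/3) + 25621 = -4/3 + 25621 = 76859/3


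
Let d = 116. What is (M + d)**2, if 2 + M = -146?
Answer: 1024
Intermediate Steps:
M = -148 (M = -2 - 146 = -148)
(M + d)**2 = (-148 + 116)**2 = (-32)**2 = 1024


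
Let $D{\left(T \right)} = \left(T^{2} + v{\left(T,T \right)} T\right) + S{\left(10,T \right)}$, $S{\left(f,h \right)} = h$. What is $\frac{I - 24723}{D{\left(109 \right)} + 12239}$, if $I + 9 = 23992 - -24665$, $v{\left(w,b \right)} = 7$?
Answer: $\frac{2175}{2272} \approx 0.95731$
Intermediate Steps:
$I = 48648$ ($I = -9 + \left(23992 - -24665\right) = -9 + \left(23992 + 24665\right) = -9 + 48657 = 48648$)
$D{\left(T \right)} = T^{2} + 8 T$ ($D{\left(T \right)} = \left(T^{2} + 7 T\right) + T = T^{2} + 8 T$)
$\frac{I - 24723}{D{\left(109 \right)} + 12239} = \frac{48648 - 24723}{109 \left(8 + 109\right) + 12239} = \frac{23925}{109 \cdot 117 + 12239} = \frac{23925}{12753 + 12239} = \frac{23925}{24992} = 23925 \cdot \frac{1}{24992} = \frac{2175}{2272}$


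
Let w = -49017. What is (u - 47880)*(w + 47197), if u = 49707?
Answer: -3325140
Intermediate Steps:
(u - 47880)*(w + 47197) = (49707 - 47880)*(-49017 + 47197) = 1827*(-1820) = -3325140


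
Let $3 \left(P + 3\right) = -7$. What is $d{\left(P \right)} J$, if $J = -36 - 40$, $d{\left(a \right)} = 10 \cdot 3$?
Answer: $-2280$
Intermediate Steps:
$P = - \frac{16}{3}$ ($P = -3 + \frac{1}{3} \left(-7\right) = -3 - \frac{7}{3} = - \frac{16}{3} \approx -5.3333$)
$d{\left(a \right)} = 30$
$J = -76$ ($J = -36 - 40 = -76$)
$d{\left(P \right)} J = 30 \left(-76\right) = -2280$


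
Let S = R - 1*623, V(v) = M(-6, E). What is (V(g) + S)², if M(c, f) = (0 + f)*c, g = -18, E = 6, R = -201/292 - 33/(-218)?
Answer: 440653274178049/1013021584 ≈ 4.3499e+5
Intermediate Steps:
R = -17091/31828 (R = -201*1/292 - 33*(-1/218) = -201/292 + 33/218 = -17091/31828 ≈ -0.53698)
M(c, f) = c*f (M(c, f) = f*c = c*f)
V(v) = -36 (V(v) = -6*6 = -36)
S = -19845935/31828 (S = -17091/31828 - 1*623 = -17091/31828 - 623 = -19845935/31828 ≈ -623.54)
(V(g) + S)² = (-36 - 19845935/31828)² = (-20991743/31828)² = 440653274178049/1013021584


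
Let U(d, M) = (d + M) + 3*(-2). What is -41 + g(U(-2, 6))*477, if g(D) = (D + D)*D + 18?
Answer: 12361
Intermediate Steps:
U(d, M) = -6 + M + d (U(d, M) = (M + d) - 6 = -6 + M + d)
g(D) = 18 + 2*D**2 (g(D) = (2*D)*D + 18 = 2*D**2 + 18 = 18 + 2*D**2)
-41 + g(U(-2, 6))*477 = -41 + (18 + 2*(-6 + 6 - 2)**2)*477 = -41 + (18 + 2*(-2)**2)*477 = -41 + (18 + 2*4)*477 = -41 + (18 + 8)*477 = -41 + 26*477 = -41 + 12402 = 12361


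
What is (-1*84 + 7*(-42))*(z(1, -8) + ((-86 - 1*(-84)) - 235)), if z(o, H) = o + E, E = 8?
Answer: 86184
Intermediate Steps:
z(o, H) = 8 + o (z(o, H) = o + 8 = 8 + o)
(-1*84 + 7*(-42))*(z(1, -8) + ((-86 - 1*(-84)) - 235)) = (-1*84 + 7*(-42))*((8 + 1) + ((-86 - 1*(-84)) - 235)) = (-84 - 294)*(9 + ((-86 + 84) - 235)) = -378*(9 + (-2 - 235)) = -378*(9 - 237) = -378*(-228) = 86184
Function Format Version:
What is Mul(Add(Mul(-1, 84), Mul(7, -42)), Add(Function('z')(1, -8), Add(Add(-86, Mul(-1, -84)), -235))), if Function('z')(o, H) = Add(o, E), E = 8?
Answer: 86184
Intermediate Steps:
Function('z')(o, H) = Add(8, o) (Function('z')(o, H) = Add(o, 8) = Add(8, o))
Mul(Add(Mul(-1, 84), Mul(7, -42)), Add(Function('z')(1, -8), Add(Add(-86, Mul(-1, -84)), -235))) = Mul(Add(Mul(-1, 84), Mul(7, -42)), Add(Add(8, 1), Add(Add(-86, Mul(-1, -84)), -235))) = Mul(Add(-84, -294), Add(9, Add(Add(-86, 84), -235))) = Mul(-378, Add(9, Add(-2, -235))) = Mul(-378, Add(9, -237)) = Mul(-378, -228) = 86184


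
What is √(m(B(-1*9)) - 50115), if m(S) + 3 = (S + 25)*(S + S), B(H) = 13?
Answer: 17*I*√170 ≈ 221.65*I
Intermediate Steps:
m(S) = -3 + 2*S*(25 + S) (m(S) = -3 + (S + 25)*(S + S) = -3 + (25 + S)*(2*S) = -3 + 2*S*(25 + S))
√(m(B(-1*9)) - 50115) = √((-3 + 2*13² + 50*13) - 50115) = √((-3 + 2*169 + 650) - 50115) = √((-3 + 338 + 650) - 50115) = √(985 - 50115) = √(-49130) = 17*I*√170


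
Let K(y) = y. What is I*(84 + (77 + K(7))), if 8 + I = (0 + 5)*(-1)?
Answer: -2184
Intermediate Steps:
I = -13 (I = -8 + (0 + 5)*(-1) = -8 + 5*(-1) = -8 - 5 = -13)
I*(84 + (77 + K(7))) = -13*(84 + (77 + 7)) = -13*(84 + 84) = -13*168 = -2184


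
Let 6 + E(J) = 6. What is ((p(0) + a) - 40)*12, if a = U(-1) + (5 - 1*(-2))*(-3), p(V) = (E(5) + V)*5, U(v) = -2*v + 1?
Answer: -696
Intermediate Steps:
U(v) = 1 - 2*v
E(J) = 0 (E(J) = -6 + 6 = 0)
p(V) = 5*V (p(V) = (0 + V)*5 = V*5 = 5*V)
a = -18 (a = (1 - 2*(-1)) + (5 - 1*(-2))*(-3) = (1 + 2) + (5 + 2)*(-3) = 3 + 7*(-3) = 3 - 21 = -18)
((p(0) + a) - 40)*12 = ((5*0 - 18) - 40)*12 = ((0 - 18) - 40)*12 = (-18 - 40)*12 = -58*12 = -696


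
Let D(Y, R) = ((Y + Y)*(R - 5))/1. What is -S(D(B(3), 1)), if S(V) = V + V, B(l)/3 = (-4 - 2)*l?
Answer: -864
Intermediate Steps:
B(l) = -18*l (B(l) = 3*((-4 - 2)*l) = 3*(-6*l) = -18*l)
D(Y, R) = 2*Y*(-5 + R) (D(Y, R) = ((2*Y)*(-5 + R))*1 = (2*Y*(-5 + R))*1 = 2*Y*(-5 + R))
S(V) = 2*V
-S(D(B(3), 1)) = -2*2*(-18*3)*(-5 + 1) = -2*2*(-54)*(-4) = -2*432 = -1*864 = -864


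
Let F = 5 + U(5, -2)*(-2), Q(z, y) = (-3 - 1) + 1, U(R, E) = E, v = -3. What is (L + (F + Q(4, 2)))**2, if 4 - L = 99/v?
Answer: 1849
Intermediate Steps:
Q(z, y) = -3 (Q(z, y) = -4 + 1 = -3)
L = 37 (L = 4 - 99/(-3) = 4 - 99*(-1)/3 = 4 - 1*(-33) = 4 + 33 = 37)
F = 9 (F = 5 - 2*(-2) = 5 + 4 = 9)
(L + (F + Q(4, 2)))**2 = (37 + (9 - 3))**2 = (37 + 6)**2 = 43**2 = 1849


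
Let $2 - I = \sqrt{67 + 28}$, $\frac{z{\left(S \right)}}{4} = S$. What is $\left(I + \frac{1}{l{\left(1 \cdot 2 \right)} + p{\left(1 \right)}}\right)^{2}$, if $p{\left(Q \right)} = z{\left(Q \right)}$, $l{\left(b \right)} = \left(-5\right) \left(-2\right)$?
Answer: $\frac{19461}{196} - \frac{29 \sqrt{95}}{7} \approx 58.911$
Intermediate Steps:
$z{\left(S \right)} = 4 S$
$l{\left(b \right)} = 10$
$p{\left(Q \right)} = 4 Q$
$I = 2 - \sqrt{95}$ ($I = 2 - \sqrt{67 + 28} = 2 - \sqrt{95} \approx -7.7468$)
$\left(I + \frac{1}{l{\left(1 \cdot 2 \right)} + p{\left(1 \right)}}\right)^{2} = \left(\left(2 - \sqrt{95}\right) + \frac{1}{10 + 4 \cdot 1}\right)^{2} = \left(\left(2 - \sqrt{95}\right) + \frac{1}{10 + 4}\right)^{2} = \left(\left(2 - \sqrt{95}\right) + \frac{1}{14}\right)^{2} = \left(\frac{29}{14} - \sqrt{95}\right)^{2}$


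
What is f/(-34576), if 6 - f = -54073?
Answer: -54079/34576 ≈ -1.5641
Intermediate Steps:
f = 54079 (f = 6 - 1*(-54073) = 6 + 54073 = 54079)
f/(-34576) = 54079/(-34576) = 54079*(-1/34576) = -54079/34576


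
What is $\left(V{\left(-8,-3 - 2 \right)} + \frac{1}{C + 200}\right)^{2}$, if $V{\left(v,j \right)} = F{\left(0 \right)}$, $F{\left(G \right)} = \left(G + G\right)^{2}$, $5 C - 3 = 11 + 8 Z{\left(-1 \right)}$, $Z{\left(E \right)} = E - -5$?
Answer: $\frac{25}{1094116} \approx 2.285 \cdot 10^{-5}$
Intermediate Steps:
$Z{\left(E \right)} = 5 + E$ ($Z{\left(E \right)} = E + 5 = 5 + E$)
$C = \frac{46}{5}$ ($C = \frac{3}{5} + \frac{11 + 8 \left(5 - 1\right)}{5} = \frac{3}{5} + \frac{11 + 8 \cdot 4}{5} = \frac{3}{5} + \frac{11 + 32}{5} = \frac{3}{5} + \frac{1}{5} \cdot 43 = \frac{3}{5} + \frac{43}{5} = \frac{46}{5} \approx 9.2$)
$F{\left(G \right)} = 4 G^{2}$ ($F{\left(G \right)} = \left(2 G\right)^{2} = 4 G^{2}$)
$V{\left(v,j \right)} = 0$ ($V{\left(v,j \right)} = 4 \cdot 0^{2} = 4 \cdot 0 = 0$)
$\left(V{\left(-8,-3 - 2 \right)} + \frac{1}{C + 200}\right)^{2} = \left(0 + \frac{1}{\frac{46}{5} + 200}\right)^{2} = \left(0 + \frac{1}{\frac{1046}{5}}\right)^{2} = \left(0 + \frac{5}{1046}\right)^{2} = \left(\frac{5}{1046}\right)^{2} = \frac{25}{1094116}$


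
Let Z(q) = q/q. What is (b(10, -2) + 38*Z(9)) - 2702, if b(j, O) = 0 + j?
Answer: -2654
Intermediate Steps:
b(j, O) = j
Z(q) = 1
(b(10, -2) + 38*Z(9)) - 2702 = (10 + 38*1) - 2702 = (10 + 38) - 2702 = 48 - 2702 = -2654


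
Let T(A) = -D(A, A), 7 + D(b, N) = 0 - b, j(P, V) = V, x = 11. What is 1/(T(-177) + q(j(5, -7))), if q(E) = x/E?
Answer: -7/1201 ≈ -0.0058285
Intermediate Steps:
D(b, N) = -7 - b (D(b, N) = -7 + (0 - b) = -7 - b)
q(E) = 11/E
T(A) = 7 + A (T(A) = -(-7 - A) = 7 + A)
1/(T(-177) + q(j(5, -7))) = 1/((7 - 177) + 11/(-7)) = 1/(-170 + 11*(-⅐)) = 1/(-170 - 11/7) = 1/(-1201/7) = -7/1201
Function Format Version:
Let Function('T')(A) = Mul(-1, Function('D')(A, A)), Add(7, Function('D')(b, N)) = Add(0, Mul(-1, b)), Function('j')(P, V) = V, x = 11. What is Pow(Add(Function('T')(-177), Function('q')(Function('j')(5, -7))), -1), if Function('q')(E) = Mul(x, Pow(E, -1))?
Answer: Rational(-7, 1201) ≈ -0.0058285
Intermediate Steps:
Function('D')(b, N) = Add(-7, Mul(-1, b)) (Function('D')(b, N) = Add(-7, Add(0, Mul(-1, b))) = Add(-7, Mul(-1, b)))
Function('q')(E) = Mul(11, Pow(E, -1))
Function('T')(A) = Add(7, A) (Function('T')(A) = Mul(-1, Add(-7, Mul(-1, A))) = Add(7, A))
Pow(Add(Function('T')(-177), Function('q')(Function('j')(5, -7))), -1) = Pow(Add(Add(7, -177), Mul(11, Pow(-7, -1))), -1) = Pow(Add(-170, Mul(11, Rational(-1, 7))), -1) = Pow(Add(-170, Rational(-11, 7)), -1) = Pow(Rational(-1201, 7), -1) = Rational(-7, 1201)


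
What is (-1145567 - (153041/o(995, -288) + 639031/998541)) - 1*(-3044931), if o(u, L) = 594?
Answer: 41719368240343/21967902 ≈ 1.8991e+6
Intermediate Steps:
(-1145567 - (153041/o(995, -288) + 639031/998541)) - 1*(-3044931) = (-1145567 - (153041/594 + 639031/998541)) - 1*(-3044931) = (-1145567 - (153041*(1/594) + 639031*(1/998541))) + 3044931 = (-1145567 - (153041/594 + 639031/998541)) + 3044931 = (-1145567 - 1*5673973985/21967902) + 3044931 = (-1145567 - 5673973985/21967902) + 3044931 = -25171377564419/21967902 + 3044931 = 41719368240343/21967902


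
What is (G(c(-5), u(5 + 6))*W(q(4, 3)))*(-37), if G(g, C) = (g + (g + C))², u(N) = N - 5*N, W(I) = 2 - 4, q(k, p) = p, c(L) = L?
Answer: 215784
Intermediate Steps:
W(I) = -2
u(N) = -4*N
G(g, C) = (C + 2*g)² (G(g, C) = (g + (C + g))² = (C + 2*g)²)
(G(c(-5), u(5 + 6))*W(q(4, 3)))*(-37) = ((-4*(5 + 6) + 2*(-5))²*(-2))*(-37) = ((-4*11 - 10)²*(-2))*(-37) = ((-44 - 10)²*(-2))*(-37) = ((-54)²*(-2))*(-37) = (2916*(-2))*(-37) = -5832*(-37) = 215784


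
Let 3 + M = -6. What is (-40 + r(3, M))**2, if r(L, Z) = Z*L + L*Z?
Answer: 8836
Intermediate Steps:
M = -9 (M = -3 - 6 = -9)
r(L, Z) = 2*L*Z (r(L, Z) = L*Z + L*Z = 2*L*Z)
(-40 + r(3, M))**2 = (-40 + 2*3*(-9))**2 = (-40 - 54)**2 = (-94)**2 = 8836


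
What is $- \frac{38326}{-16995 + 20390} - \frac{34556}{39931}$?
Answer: $- \frac{1647713126}{135565745} \approx -12.154$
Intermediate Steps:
$- \frac{38326}{-16995 + 20390} - \frac{34556}{39931} = - \frac{38326}{3395} - \frac{34556}{39931} = - \frac{1647713126}{135565745}$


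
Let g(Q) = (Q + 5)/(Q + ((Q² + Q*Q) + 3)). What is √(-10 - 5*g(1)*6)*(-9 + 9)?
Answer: 0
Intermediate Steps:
g(Q) = (5 + Q)/(3 + Q + 2*Q²) (g(Q) = (5 + Q)/(Q + ((Q² + Q²) + 3)) = (5 + Q)/(Q + (2*Q² + 3)) = (5 + Q)/(Q + (3 + 2*Q²)) = (5 + Q)/(3 + Q + 2*Q²))
√(-10 - 5*g(1)*6)*(-9 + 9) = √(-10 - 5*(5 + 1)/(3 + 1 + 2*1²)*6)*(-9 + 9) = √(-10 - 5*6/(3 + 1 + 2*1)*6)*0 = √(-10 - 5*6/(3 + 1 + 2)*6)*0 = √(-10 - 5*6/6*6)*0 = √(-10 - 5*1*6)*0 = √(-10 - 5*6)*0 = √(-10 - 30)*0 = √(-40)*0 = (2*I*√10)*0 = 0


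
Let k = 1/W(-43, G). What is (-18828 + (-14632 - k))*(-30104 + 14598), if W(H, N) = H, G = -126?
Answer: 22309707174/43 ≈ 5.1883e+8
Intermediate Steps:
k = -1/43 (k = 1/(-43) = -1/43 ≈ -0.023256)
(-18828 + (-14632 - k))*(-30104 + 14598) = (-18828 + (-14632 - 1*(-1/43)))*(-30104 + 14598) = (-18828 + (-14632 + 1/43))*(-15506) = (-18828 - 629175/43)*(-15506) = -1438779/43*(-15506) = 22309707174/43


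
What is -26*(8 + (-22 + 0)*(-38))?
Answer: -21944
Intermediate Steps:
-26*(8 + (-22 + 0)*(-38)) = -26*(8 - 22*(-38)) = -26*(8 + 836) = -26*844 = -21944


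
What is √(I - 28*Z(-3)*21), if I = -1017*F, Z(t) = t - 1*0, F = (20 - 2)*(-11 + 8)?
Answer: 3*√6298 ≈ 238.08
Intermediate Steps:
F = -54 (F = 18*(-3) = -54)
Z(t) = t (Z(t) = t + 0 = t)
I = 54918 (I = -1017*(-54) = 54918)
√(I - 28*Z(-3)*21) = √(54918 - 28*(-3)*21) = √(54918 + 84*21) = √(54918 + 1764) = √56682 = 3*√6298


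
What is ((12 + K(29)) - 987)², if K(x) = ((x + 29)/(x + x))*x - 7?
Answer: 908209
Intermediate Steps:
K(x) = 15/2 + x/2 (K(x) = ((29 + x)/((2*x)))*x - 7 = ((29 + x)*(1/(2*x)))*x - 7 = ((29 + x)/(2*x))*x - 7 = (29/2 + x/2) - 7 = 15/2 + x/2)
((12 + K(29)) - 987)² = ((12 + (15/2 + (½)*29)) - 987)² = ((12 + (15/2 + 29/2)) - 987)² = ((12 + 22) - 987)² = (34 - 987)² = (-953)² = 908209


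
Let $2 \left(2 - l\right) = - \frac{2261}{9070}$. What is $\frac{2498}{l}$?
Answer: $\frac{45313720}{38541} \approx 1175.7$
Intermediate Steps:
$l = \frac{38541}{18140}$ ($l = 2 - \frac{\left(-2261\right) \frac{1}{9070}}{2} = 2 - - \frac{2261}{18140} = 2 + \frac{2261}{18140} = \frac{38541}{18140} \approx 2.1246$)
$\frac{2498}{l} = \frac{2498}{\frac{38541}{18140}} = 2498 \cdot \frac{18140}{38541} = \frac{45313720}{38541}$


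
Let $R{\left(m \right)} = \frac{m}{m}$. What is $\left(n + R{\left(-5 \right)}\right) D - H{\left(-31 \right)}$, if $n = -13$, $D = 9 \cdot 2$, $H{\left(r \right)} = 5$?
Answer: $-221$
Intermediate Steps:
$R{\left(m \right)} = 1$
$D = 18$
$\left(n + R{\left(-5 \right)}\right) D - H{\left(-31 \right)} = \left(-13 + 1\right) 18 - 5 = \left(-12\right) 18 - 5 = -216 - 5 = -221$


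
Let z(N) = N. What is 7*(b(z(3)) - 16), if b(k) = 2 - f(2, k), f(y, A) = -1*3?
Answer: -77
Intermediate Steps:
f(y, A) = -3
b(k) = 5 (b(k) = 2 - 1*(-3) = 2 + 3 = 5)
7*(b(z(3)) - 16) = 7*(5 - 16) = 7*(-11) = -77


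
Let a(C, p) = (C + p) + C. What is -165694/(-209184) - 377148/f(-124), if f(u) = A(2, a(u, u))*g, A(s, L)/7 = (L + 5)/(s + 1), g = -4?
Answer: -29372163769/268696848 ≈ -109.31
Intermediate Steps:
a(C, p) = p + 2*C
A(s, L) = 7*(5 + L)/(1 + s) (A(s, L) = 7*((L + 5)/(s + 1)) = 7*((5 + L)/(1 + s)) = 7*(5 + L)/(1 + s))
f(u) = -140/3 - 28*u (f(u) = (7*(5 + (u + 2*u))/(1 + 2))*(-4) = (7*(5 + 3*u)/3)*(-4) = (7*(⅓)*(5 + 3*u))*(-4) = (35/3 + 7*u)*(-4) = -140/3 - 28*u)
-165694/(-209184) - 377148/f(-124) = -165694/(-209184) - 377148/(-140/3 - 28*(-124)) = -165694*(-1/209184) - 377148/(-140/3 + 3472) = 82847/104592 - 377148/10276/3 = 82847/104592 - 377148*3/10276 = 82847/104592 - 282861/2569 = -29372163769/268696848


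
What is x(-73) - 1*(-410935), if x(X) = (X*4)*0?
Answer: 410935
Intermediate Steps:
x(X) = 0 (x(X) = (4*X)*0 = 0)
x(-73) - 1*(-410935) = 0 - 1*(-410935) = 0 + 410935 = 410935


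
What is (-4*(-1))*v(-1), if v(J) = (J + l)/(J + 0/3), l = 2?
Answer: -4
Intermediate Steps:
v(J) = (2 + J)/J (v(J) = (J + 2)/(J + 0/3) = (2 + J)/(J + 0*(⅓)) = (2 + J)/(J + 0) = (2 + J)/J)
(-4*(-1))*v(-1) = (-4*(-1))*((2 - 1)/(-1)) = 4*(-1*1) = 4*(-1) = -4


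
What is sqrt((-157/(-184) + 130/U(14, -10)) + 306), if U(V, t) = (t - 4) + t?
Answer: sqrt(22962234)/276 ≈ 17.362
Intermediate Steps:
U(V, t) = -4 + 2*t (U(V, t) = (-4 + t) + t = -4 + 2*t)
sqrt((-157/(-184) + 130/U(14, -10)) + 306) = sqrt((-157/(-184) + 130/(-4 + 2*(-10))) + 306) = sqrt((-157*(-1/184) + 130/(-4 - 20)) + 306) = sqrt((157/184 + 130/(-24)) + 306) = sqrt((157/184 + 130*(-1/24)) + 306) = sqrt((157/184 - 65/12) + 306) = sqrt(-2519/552 + 306) = sqrt(166393/552) = sqrt(22962234)/276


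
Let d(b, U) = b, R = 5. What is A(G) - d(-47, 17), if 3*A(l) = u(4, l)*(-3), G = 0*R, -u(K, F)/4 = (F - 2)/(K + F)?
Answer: 45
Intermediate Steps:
u(K, F) = -4*(-2 + F)/(F + K) (u(K, F) = -4*(F - 2)/(K + F) = -4*(-2 + F)/(F + K))
G = 0 (G = 0*5 = 0)
A(l) = -4*(2 - l)/(4 + l) (A(l) = ((4*(2 - l)/(l + 4))*(-3))/3 = ((4*(2 - l)/(4 + l))*(-3))/3 = (-12*(2 - l)/(4 + l))/3 = -4*(2 - l)/(4 + l))
A(G) - d(-47, 17) = 4*(-2 + 0)/(4 + 0) - 1*(-47) = 4*(-2)/4 + 47 = 4*(¼)*(-2) + 47 = -2 + 47 = 45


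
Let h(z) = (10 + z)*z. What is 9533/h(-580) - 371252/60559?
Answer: -122158602253/20020805400 ≈ -6.1016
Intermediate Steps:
h(z) = z*(10 + z)
9533/h(-580) - 371252/60559 = 9533/((-580*(10 - 580))) - 371252/60559 = 9533/((-580*(-570))) - 371252*1/60559 = 9533/330600 - 371252/60559 = -122158602253/20020805400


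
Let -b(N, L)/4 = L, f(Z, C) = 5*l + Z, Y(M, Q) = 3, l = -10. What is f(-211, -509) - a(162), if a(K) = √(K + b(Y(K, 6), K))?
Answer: -261 - 9*I*√6 ≈ -261.0 - 22.045*I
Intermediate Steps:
f(Z, C) = -50 + Z (f(Z, C) = 5*(-10) + Z = -50 + Z)
b(N, L) = -4*L
a(K) = √3*√(-K) (a(K) = √(K - 4*K) = √(-3*K) = √3*√(-K))
f(-211, -509) - a(162) = (-50 - 211) - √3*√(-1*162) = -261 - √3*√(-162) = -261 - √3*9*I*√2 = -261 - 9*I*√6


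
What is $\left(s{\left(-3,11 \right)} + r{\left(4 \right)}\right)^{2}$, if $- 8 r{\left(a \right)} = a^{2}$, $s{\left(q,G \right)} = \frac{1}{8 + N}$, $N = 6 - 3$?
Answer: $\frac{441}{121} \approx 3.6446$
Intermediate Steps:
$N = 3$ ($N = 6 - 3 = 3$)
$s{\left(q,G \right)} = \frac{1}{11}$ ($s{\left(q,G \right)} = \frac{1}{8 + 3} = \frac{1}{11}$)
$r{\left(a \right)} = - \frac{a^{2}}{8}$
$\left(s{\left(-3,11 \right)} + r{\left(4 \right)}\right)^{2} = \left(\frac{1}{11} - \frac{4^{2}}{8}\right)^{2} = \left(\frac{1}{11} - 2\right)^{2} = \left(- \frac{21}{11}\right)^{2} = \frac{441}{121}$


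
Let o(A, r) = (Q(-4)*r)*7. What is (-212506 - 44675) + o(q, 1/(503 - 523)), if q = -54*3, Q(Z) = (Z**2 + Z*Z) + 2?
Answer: -2571929/10 ≈ -2.5719e+5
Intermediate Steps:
Q(Z) = 2 + 2*Z**2 (Q(Z) = (Z**2 + Z**2) + 2 = 2*Z**2 + 2 = 2 + 2*Z**2)
q = -162
o(A, r) = 238*r (o(A, r) = ((2 + 2*(-4)**2)*r)*7 = ((2 + 2*16)*r)*7 = ((2 + 32)*r)*7 = (34*r)*7 = 238*r)
(-212506 - 44675) + o(q, 1/(503 - 523)) = (-212506 - 44675) + 238/(503 - 523) = -257181 + 238/(-20) = -257181 + 238*(-1/20) = -257181 - 119/10 = -2571929/10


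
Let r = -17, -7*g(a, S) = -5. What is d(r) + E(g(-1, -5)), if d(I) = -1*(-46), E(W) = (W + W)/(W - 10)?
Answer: 596/13 ≈ 45.846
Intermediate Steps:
g(a, S) = 5/7 (g(a, S) = -⅐*(-5) = 5/7)
E(W) = 2*W/(-10 + W) (E(W) = (2*W)/(-10 + W) = 2*W/(-10 + W))
d(I) = 46
d(r) + E(g(-1, -5)) = 46 + 2*(5/7)/(-10 + 5/7) = 46 + 2*(5/7)/(-65/7) = 46 + 2*(5/7)*(-7/65) = 46 - 2/13 = 596/13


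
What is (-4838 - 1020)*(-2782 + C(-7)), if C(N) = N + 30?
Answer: 16162222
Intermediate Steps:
C(N) = 30 + N
(-4838 - 1020)*(-2782 + C(-7)) = (-4838 - 1020)*(-2782 + (30 - 7)) = -5858*(-2782 + 23) = -5858*(-2759) = 16162222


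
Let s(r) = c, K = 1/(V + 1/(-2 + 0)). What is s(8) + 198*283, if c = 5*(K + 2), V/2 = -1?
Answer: 56042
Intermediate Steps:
V = -2 (V = 2*(-1) = -2)
K = -⅖ (K = 1/(-2 + 1/(-2 + 0)) = 1/(-2 + 1/(-2)) = 1/(-2 - ½) = 1/(-5/2) = -⅖ ≈ -0.40000)
c = 8 (c = 5*(-⅖ + 2) = 5*(8/5) = 8)
s(r) = 8
s(8) + 198*283 = 8 + 198*283 = 8 + 56034 = 56042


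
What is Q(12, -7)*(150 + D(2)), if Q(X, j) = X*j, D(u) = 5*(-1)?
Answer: -12180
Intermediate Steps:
D(u) = -5
Q(12, -7)*(150 + D(2)) = (12*(-7))*(150 - 5) = -84*145 = -12180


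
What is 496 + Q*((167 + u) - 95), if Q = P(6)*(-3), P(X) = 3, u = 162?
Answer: -1610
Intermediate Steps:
Q = -9 (Q = 3*(-3) = -9)
496 + Q*((167 + u) - 95) = 496 - 9*((167 + 162) - 95) = 496 - 9*(329 - 95) = 496 - 9*234 = 496 - 2106 = -1610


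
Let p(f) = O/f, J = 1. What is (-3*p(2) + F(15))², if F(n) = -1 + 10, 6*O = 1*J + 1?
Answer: 289/4 ≈ 72.250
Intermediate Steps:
O = ⅓ (O = (1*1 + 1)/6 = (1 + 1)/6 = (⅙)*2 = ⅓ ≈ 0.33333)
F(n) = 9
p(f) = 1/(3*f)
(-3*p(2) + F(15))² = (-1/2 + 9)² = (-3*⅙ + 9)² = (-½ + 9)² = (17/2)² = 289/4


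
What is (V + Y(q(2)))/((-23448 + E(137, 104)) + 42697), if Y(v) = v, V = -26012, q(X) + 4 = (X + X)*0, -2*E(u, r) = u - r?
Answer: -52032/38465 ≈ -1.3527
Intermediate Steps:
E(u, r) = r/2 - u/2 (E(u, r) = -(u - r)/2 = r/2 - u/2)
q(X) = -4 (q(X) = -4 + (X + X)*0 = -4 + (2*X)*0 = -4 + 0 = -4)
(V + Y(q(2)))/((-23448 + E(137, 104)) + 42697) = (-26012 - 4)/((-23448 + ((1/2)*104 - 1/2*137)) + 42697) = -26016/((-23448 + (52 - 137/2)) + 42697) = -26016/((-23448 - 33/2) + 42697) = -26016/(-46929/2 + 42697) = -26016/38465/2 = -26016*2/38465 = -52032/38465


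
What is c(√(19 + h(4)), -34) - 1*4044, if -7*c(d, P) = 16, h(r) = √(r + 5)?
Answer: -28324/7 ≈ -4046.3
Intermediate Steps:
h(r) = √(5 + r)
c(d, P) = -16/7 (c(d, P) = -⅐*16 = -16/7)
c(√(19 + h(4)), -34) - 1*4044 = -16/7 - 1*4044 = -16/7 - 4044 = -28324/7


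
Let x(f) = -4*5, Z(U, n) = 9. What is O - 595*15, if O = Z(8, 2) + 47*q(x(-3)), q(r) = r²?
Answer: 9884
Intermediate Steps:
x(f) = -20
O = 18809 (O = 9 + 47*(-20)² = 9 + 47*400 = 9 + 18800 = 18809)
O - 595*15 = 18809 - 595*15 = 18809 - 8925 = 9884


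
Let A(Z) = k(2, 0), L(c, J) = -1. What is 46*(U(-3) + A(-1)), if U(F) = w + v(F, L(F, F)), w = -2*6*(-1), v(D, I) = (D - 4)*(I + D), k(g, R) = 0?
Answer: 1840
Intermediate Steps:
v(D, I) = (-4 + D)*(D + I)
A(Z) = 0
w = 12 (w = -12*(-1) = 12)
U(F) = 16 + F² - 5*F (U(F) = 12 + (F² - 4*F - 4*(-1) + F*(-1)) = 12 + (F² - 4*F + 4 - F) = 12 + (4 + F² - 5*F) = 16 + F² - 5*F)
46*(U(-3) + A(-1)) = 46*((16 + (-3)² - 5*(-3)) + 0) = 46*((16 + 9 + 15) + 0) = 46*(40 + 0) = 46*40 = 1840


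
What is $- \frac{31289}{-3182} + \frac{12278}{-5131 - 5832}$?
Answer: $\frac{303952711}{34884266} \approx 8.7132$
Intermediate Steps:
$- \frac{31289}{-3182} + \frac{12278}{-5131 - 5832} = \left(-31289\right) \left(- \frac{1}{3182}\right) + \frac{12278}{-5131 - 5832} = \frac{31289}{3182} + \frac{12278}{-10963} = \frac{31289}{3182} + 12278 \left(- \frac{1}{10963}\right) = \frac{31289}{3182} - \frac{12278}{10963} = \frac{303952711}{34884266}$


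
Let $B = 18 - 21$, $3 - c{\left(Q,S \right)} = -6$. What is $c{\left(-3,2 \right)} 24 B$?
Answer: $-648$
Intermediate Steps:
$c{\left(Q,S \right)} = 9$ ($c{\left(Q,S \right)} = 3 - -6 = 3 + 6 = 9$)
$B = -3$ ($B = 18 - 21 = -3$)
$c{\left(-3,2 \right)} 24 B = 9 \cdot 24 \left(-3\right) = 216 \left(-3\right) = -648$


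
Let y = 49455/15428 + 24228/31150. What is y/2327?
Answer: 136736631/79879627100 ≈ 0.0017118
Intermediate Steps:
y = 136736631/34327300 (y = 49455*(1/15428) + 24228*(1/31150) = 7065/2204 + 12114/15575 = 136736631/34327300 ≈ 3.9833)
y/2327 = (136736631/34327300)/2327 = (136736631/34327300)*(1/2327) = 136736631/79879627100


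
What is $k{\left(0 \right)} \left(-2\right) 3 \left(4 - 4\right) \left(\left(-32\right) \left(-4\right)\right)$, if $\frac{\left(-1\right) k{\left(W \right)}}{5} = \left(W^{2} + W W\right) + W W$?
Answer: $0$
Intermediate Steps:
$k{\left(W \right)} = - 15 W^{2}$ ($k{\left(W \right)} = - 5 \left(\left(W^{2} + W W\right) + W W\right) = - 5 \left(\left(W^{2} + W^{2}\right) + W^{2}\right) = - 5 \left(2 W^{2} + W^{2}\right) = - 5 \cdot 3 W^{2} = - 15 W^{2}$)
$k{\left(0 \right)} \left(-2\right) 3 \left(4 - 4\right) \left(\left(-32\right) \left(-4\right)\right) = - 15 \cdot 0^{2} \left(-2\right) 3 \left(4 - 4\right) \left(\left(-32\right) \left(-4\right)\right) = \left(-15\right) 0 \left(-2\right) 3 \cdot 0 \cdot 128 = 0 \left(-2\right) 0 \cdot 128 = 0 \cdot 0 \cdot 128 = 0 \cdot 128 = 0$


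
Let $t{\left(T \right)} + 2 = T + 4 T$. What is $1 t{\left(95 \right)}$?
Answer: $473$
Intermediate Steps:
$t{\left(T \right)} = -2 + 5 T$ ($t{\left(T \right)} = -2 + \left(T + 4 T\right) = -2 + 5 T$)
$1 t{\left(95 \right)} = 1 \left(-2 + 5 \cdot 95\right) = 1 \left(-2 + 475\right) = 1 \cdot 473 = 473$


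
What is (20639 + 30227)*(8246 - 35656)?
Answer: -1394237060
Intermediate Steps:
(20639 + 30227)*(8246 - 35656) = 50866*(-27410) = -1394237060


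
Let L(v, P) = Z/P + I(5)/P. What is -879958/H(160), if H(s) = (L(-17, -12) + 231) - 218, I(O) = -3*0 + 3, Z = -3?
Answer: -879958/13 ≈ -67689.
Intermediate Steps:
I(O) = 3 (I(O) = 0 + 3 = 3)
L(v, P) = 0 (L(v, P) = -3/P + 3/P = 0)
H(s) = 13 (H(s) = (0 + 231) - 218 = 231 - 218 = 13)
-879958/H(160) = -879958/13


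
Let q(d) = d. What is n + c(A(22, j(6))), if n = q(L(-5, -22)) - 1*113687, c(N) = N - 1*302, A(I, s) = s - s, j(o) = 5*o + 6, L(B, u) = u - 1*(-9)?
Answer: -114002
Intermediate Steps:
L(B, u) = 9 + u (L(B, u) = u + 9 = 9 + u)
j(o) = 6 + 5*o
A(I, s) = 0
c(N) = -302 + N (c(N) = N - 302 = -302 + N)
n = -113700 (n = (9 - 22) - 1*113687 = -13 - 113687 = -113700)
n + c(A(22, j(6))) = -113700 + (-302 + 0) = -113700 - 302 = -114002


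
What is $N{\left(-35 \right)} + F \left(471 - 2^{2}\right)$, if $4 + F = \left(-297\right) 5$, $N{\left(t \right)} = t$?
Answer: $-695398$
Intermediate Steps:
$F = -1489$ ($F = -4 - 1485 = -1489$)
$N{\left(-35 \right)} + F \left(471 - 2^{2}\right) = -35 - 1489 \left(471 - 2^{2}\right) = -35 - 1489 \left(471 - 4\right) = -35 - 695363 = -695398$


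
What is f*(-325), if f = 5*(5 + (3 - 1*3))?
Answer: -8125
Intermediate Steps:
f = 25 (f = 5*(5 + (3 - 3)) = 5*(5 + 0) = 5*5 = 25)
f*(-325) = 25*(-325) = -8125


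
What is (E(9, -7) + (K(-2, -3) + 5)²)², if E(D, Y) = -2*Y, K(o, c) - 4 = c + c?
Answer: 529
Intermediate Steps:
K(o, c) = 4 + 2*c (K(o, c) = 4 + (c + c) = 4 + 2*c)
(E(9, -7) + (K(-2, -3) + 5)²)² = (-2*(-7) + ((4 + 2*(-3)) + 5)²)² = (14 + ((4 - 6) + 5)²)² = (14 + (-2 + 5)²)² = (14 + 3²)² = (14 + 9)² = 23² = 529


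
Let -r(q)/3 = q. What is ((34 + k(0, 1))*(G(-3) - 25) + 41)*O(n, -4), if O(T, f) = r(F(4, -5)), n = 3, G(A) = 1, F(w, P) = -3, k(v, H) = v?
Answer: -6975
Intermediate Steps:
r(q) = -3*q
O(T, f) = 9 (O(T, f) = -3*(-3) = 9)
((34 + k(0, 1))*(G(-3) - 25) + 41)*O(n, -4) = ((34 + 0)*(1 - 25) + 41)*9 = (34*(-24) + 41)*9 = (-816 + 41)*9 = -775*9 = -6975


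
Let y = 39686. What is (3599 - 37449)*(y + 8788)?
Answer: -1640844900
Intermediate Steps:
(3599 - 37449)*(y + 8788) = (3599 - 37449)*(39686 + 8788) = -33850*48474 = -1640844900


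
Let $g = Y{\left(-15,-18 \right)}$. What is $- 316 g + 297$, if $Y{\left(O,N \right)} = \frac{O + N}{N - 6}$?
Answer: $- \frac{275}{2} \approx -137.5$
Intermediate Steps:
$Y{\left(O,N \right)} = \frac{N + O}{-6 + N}$
$g = \frac{11}{8}$ ($g = \frac{-18 - 15}{-6 - 18} = \frac{1}{-24} \left(-33\right) = \left(- \frac{1}{24}\right) \left(-33\right) = \frac{11}{8} \approx 1.375$)
$- 316 g + 297 = \left(-316\right) \frac{11}{8} + 297 = - \frac{869}{2} + 297 = - \frac{275}{2}$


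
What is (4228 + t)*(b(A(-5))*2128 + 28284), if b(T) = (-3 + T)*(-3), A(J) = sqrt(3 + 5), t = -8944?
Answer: -223708176 + 60213888*sqrt(2) ≈ -1.3855e+8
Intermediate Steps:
A(J) = 2*sqrt(2) (A(J) = sqrt(8) = 2*sqrt(2))
b(T) = 9 - 3*T
(4228 + t)*(b(A(-5))*2128 + 28284) = (4228 - 8944)*((9 - 6*sqrt(2))*2128 + 28284) = -4716*((9 - 6*sqrt(2))*2128 + 28284) = -4716*((19152 - 12768*sqrt(2)) + 28284) = -4716*(47436 - 12768*sqrt(2)) = -223708176 + 60213888*sqrt(2)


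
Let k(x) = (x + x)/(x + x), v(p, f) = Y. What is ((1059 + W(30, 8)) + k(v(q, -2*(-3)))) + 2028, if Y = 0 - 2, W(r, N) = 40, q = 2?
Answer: 3128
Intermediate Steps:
Y = -2
v(p, f) = -2
k(x) = 1 (k(x) = (2*x)/((2*x)) = (2*x)*(1/(2*x)) = 1)
((1059 + W(30, 8)) + k(v(q, -2*(-3)))) + 2028 = ((1059 + 40) + 1) + 2028 = (1099 + 1) + 2028 = 1100 + 2028 = 3128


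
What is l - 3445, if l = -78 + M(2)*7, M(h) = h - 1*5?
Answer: -3544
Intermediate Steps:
M(h) = -5 + h (M(h) = h - 5 = -5 + h)
l = -99 (l = -78 + (-5 + 2)*7 = -78 - 3*7 = -78 - 21 = -99)
l - 3445 = -99 - 3445 = -3544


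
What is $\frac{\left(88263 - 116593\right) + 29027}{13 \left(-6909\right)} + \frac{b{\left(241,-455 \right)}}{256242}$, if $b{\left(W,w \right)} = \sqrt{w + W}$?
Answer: $- \frac{697}{89817} + \frac{i \sqrt{214}}{256242} \approx -0.0077602 + 5.709 \cdot 10^{-5} i$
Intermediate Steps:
$b{\left(W,w \right)} = \sqrt{W + w}$
$\frac{\left(88263 - 116593\right) + 29027}{13 \left(-6909\right)} + \frac{b{\left(241,-455 \right)}}{256242} = \frac{\left(88263 - 116593\right) + 29027}{13 \left(-6909\right)} + \frac{\sqrt{241 - 455}}{256242} = \frac{-28330 + 29027}{-89817} + \sqrt{-214} \cdot \frac{1}{256242} = 697 \left(- \frac{1}{89817}\right) + i \sqrt{214} \cdot \frac{1}{256242} = - \frac{697}{89817} + \frac{i \sqrt{214}}{256242}$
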